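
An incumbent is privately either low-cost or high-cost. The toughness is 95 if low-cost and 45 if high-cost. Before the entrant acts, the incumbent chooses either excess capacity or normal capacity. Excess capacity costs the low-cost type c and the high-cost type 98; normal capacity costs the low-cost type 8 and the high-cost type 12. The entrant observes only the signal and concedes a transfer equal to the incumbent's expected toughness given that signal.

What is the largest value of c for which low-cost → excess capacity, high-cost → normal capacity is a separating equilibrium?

Under separation: excess capacity → low-cost (pays 95); normal capacity → high-cost (pays 45).
High-cost: 45 − 12 = 33 ≥ 95 − 98 = -3. Holds regardless of c. ✓
Low-cost: 95 − c ≥ 45 − 8, so c ≤ 95 − 37 = 58.

58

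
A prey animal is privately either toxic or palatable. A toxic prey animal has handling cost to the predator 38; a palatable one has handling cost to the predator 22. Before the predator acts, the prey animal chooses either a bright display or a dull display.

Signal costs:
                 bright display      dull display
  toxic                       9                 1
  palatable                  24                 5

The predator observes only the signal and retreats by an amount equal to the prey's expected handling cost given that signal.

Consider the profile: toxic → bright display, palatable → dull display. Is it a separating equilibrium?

If types separate, bright display earns payment 38 and dull display earns 22.
Toxic: bright display gives 38 − 9 = 29; dull display gives 22 − 1 = 21. No deviation. ✓
Palatable: dull display gives 22 − 5 = 17; bright display gives 38 − 24 = 14. No deviation. ✓
Neither type gains from mimicking the other.

Yes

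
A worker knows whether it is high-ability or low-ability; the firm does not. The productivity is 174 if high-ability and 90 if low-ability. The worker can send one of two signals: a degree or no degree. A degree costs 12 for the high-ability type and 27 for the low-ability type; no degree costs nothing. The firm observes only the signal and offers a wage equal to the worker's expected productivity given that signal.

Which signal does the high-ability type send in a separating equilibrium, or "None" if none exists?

None

Try high-ability → degree, low-ability → no degree:
  If types separate, degree earns payment 174 and no degree earns 90.
  High-ability: degree gives 174 − 12 = 162; no degree gives 90 − 0 = 90. No deviation. ✓
  Low-ability: no degree gives 90 − 0 = 90; degree gives 174 − 27 = 147. Would deviate. ✗
Try high-ability → no degree, low-ability → degree:
  If types separate, no degree earns payment 174 and degree earns 90.
  High-ability: no degree gives 174 − 0 = 174; degree gives 90 − 12 = 78. No deviation. ✓
  Low-ability: degree gives 90 − 27 = 63; no degree gives 174 − 0 = 174. Would deviate. ✗
Neither assignment is incentive-compatible.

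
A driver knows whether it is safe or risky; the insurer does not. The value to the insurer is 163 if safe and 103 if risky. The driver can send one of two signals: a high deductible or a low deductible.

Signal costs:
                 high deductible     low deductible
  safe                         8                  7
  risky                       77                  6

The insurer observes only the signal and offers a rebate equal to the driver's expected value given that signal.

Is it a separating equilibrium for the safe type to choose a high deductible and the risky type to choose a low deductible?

Yes

Under separation the insurer infers type exactly: high deductible → safe (pays 163), low deductible → risky (pays 103).
Safe: high deductible gives 163 − 8 = 155; low deductible gives 103 − 7 = 96. No deviation. ✓
Risky: low deductible gives 103 − 6 = 97; high deductible gives 163 − 77 = 86. No deviation. ✓
Both incentive constraints hold.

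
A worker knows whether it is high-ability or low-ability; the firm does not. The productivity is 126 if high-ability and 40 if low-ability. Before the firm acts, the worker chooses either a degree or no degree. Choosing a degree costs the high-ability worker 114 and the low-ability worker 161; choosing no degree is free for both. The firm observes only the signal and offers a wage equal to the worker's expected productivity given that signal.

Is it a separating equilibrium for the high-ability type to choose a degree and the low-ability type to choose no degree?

Under separation the firm infers type exactly: degree → high-ability (pays 126), no degree → low-ability (pays 40).
High-ability: degree gives 126 − 114 = 12; no degree gives 40 − 0 = 40. Would deviate. ✗
Low-ability: no degree gives 40 − 0 = 40; degree gives 126 − 161 = -35. No deviation. ✓

No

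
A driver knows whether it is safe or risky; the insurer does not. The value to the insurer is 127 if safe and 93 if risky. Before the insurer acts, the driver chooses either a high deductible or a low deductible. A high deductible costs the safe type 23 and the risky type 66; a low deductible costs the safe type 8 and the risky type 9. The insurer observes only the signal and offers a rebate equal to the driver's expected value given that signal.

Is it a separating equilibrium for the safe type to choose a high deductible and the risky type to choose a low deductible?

If types separate, high deductible earns payment 127 and low deductible earns 93.
Safe: high deductible gives 127 − 23 = 104; low deductible gives 93 − 8 = 85. No deviation. ✓
Risky: low deductible gives 93 − 9 = 84; high deductible gives 127 − 66 = 61. No deviation. ✓
Neither type gains from mimicking the other.

Yes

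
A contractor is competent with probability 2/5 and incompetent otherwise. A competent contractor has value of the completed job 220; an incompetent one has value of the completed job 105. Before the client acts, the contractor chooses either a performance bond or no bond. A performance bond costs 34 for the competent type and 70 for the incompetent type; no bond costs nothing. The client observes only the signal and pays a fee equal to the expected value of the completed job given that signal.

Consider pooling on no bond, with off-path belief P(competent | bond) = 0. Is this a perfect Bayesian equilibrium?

At the pooled signal (no bond) the client holds the prior 2/5 and pays 2/5·220 + 3/5·105 = 151. Off-path (bond) belief 0 gives 0·220 + 1·105 = 105.
Competent: no bond gives 151 − 0 = 151; bond gives 105 − 34 = 71. Stays. ✓
Incompetent: no bond gives 151 − 0 = 151; bond gives 105 − 70 = 35. Stays. ✓

Yes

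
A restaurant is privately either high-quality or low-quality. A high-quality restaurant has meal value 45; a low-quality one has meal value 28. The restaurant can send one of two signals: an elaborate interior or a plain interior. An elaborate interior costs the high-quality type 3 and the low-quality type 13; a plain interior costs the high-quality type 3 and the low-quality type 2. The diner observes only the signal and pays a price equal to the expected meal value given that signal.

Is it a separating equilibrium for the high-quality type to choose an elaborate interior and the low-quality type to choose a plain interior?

No

Under separation the diner infers type exactly: elaborate interior → high-quality (pays 45), plain interior → low-quality (pays 28).
High-quality: elaborate interior gives 45 − 3 = 42; plain interior gives 28 − 3 = 25. No deviation. ✓
Low-quality: plain interior gives 28 − 2 = 26; elaborate interior gives 45 − 13 = 32. Would deviate. ✗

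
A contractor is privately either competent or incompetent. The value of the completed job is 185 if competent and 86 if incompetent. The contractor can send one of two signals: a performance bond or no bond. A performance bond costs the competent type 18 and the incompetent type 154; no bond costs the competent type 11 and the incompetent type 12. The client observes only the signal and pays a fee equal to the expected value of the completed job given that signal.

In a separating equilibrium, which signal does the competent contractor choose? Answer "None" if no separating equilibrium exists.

Try competent → bond, incompetent → no bond:
  If types separate, bond earns payment 185 and no bond earns 86.
  Competent: bond gives 185 − 18 = 167; no bond gives 86 − 11 = 75. No deviation. ✓
  Incompetent: no bond gives 86 − 12 = 74; bond gives 185 − 154 = 31. No deviation. ✓
Both hold — the competent type sends bond.

bond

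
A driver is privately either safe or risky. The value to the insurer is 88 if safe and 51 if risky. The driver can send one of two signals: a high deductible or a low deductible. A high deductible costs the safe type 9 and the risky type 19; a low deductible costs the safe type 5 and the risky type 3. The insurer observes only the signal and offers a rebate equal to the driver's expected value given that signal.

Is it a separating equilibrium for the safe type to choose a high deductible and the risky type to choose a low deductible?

No

Under separation the insurer infers type exactly: high deductible → safe (pays 88), low deductible → risky (pays 51).
Safe: high deductible gives 88 − 9 = 79; low deductible gives 51 − 5 = 46. No deviation. ✓
Risky: low deductible gives 51 − 3 = 48; high deductible gives 88 − 19 = 69. Would deviate. ✗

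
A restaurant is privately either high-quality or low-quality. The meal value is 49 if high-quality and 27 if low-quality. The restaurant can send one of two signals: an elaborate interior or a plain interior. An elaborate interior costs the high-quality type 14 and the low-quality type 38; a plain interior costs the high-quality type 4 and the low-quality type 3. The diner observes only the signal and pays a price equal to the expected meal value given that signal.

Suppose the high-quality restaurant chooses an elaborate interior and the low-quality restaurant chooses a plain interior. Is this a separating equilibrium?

Under separation the diner infers type exactly: elaborate interior → high-quality (pays 49), plain interior → low-quality (pays 27).
High-quality: elaborate interior gives 49 − 14 = 35; plain interior gives 27 − 4 = 23. No deviation. ✓
Low-quality: plain interior gives 27 − 3 = 24; elaborate interior gives 49 − 38 = 11. No deviation. ✓
Both incentive constraints hold.

Yes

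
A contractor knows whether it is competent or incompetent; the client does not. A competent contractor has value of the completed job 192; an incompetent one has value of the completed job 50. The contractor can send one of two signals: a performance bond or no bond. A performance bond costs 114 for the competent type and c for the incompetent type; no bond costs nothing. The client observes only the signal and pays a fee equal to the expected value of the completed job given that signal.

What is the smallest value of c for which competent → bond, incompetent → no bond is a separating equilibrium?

Under separation: bond → competent (pays 192); no bond → incompetent (pays 50).
Competent: 192 − 114 = 78 ≥ 50 − 0 = 50. Holds regardless of c. ✓
Incompetent: 50 − 0 ≥ 192 − c, so c ≥ 192 − 50 = 142.

142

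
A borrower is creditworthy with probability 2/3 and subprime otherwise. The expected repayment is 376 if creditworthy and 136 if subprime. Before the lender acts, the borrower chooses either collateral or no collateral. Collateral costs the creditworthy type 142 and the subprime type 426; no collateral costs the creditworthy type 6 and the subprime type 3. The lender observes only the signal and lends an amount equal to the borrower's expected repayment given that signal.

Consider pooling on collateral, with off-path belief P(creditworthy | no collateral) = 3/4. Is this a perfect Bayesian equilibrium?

On the equilibrium path (collateral) the lender holds the prior 2/3 and pays 2/3·376 + 1/3·136 = 296. Off-path (no collateral) belief 3/4 gives 3/4·376 + 1/4·136 = 316.
Creditworthy: collateral gives 296 − 142 = 154; no collateral gives 316 − 6 = 310. Deviates. ✗
Subprime: collateral gives 296 − 426 = -130; no collateral gives 316 − 3 = 313. Deviates. ✗

No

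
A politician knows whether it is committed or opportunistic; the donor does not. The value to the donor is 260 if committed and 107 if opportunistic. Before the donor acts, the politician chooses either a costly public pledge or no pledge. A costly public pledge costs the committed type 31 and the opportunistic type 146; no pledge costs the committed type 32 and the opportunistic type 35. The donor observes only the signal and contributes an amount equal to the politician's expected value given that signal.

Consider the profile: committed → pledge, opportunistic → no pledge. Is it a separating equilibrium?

No

Under separation the donor infers type exactly: pledge → committed (pays 260), no pledge → opportunistic (pays 107).
Committed: pledge gives 260 − 31 = 229; no pledge gives 107 − 32 = 75. No deviation. ✓
Opportunistic: no pledge gives 107 − 35 = 72; pledge gives 260 − 146 = 114. Would deviate. ✗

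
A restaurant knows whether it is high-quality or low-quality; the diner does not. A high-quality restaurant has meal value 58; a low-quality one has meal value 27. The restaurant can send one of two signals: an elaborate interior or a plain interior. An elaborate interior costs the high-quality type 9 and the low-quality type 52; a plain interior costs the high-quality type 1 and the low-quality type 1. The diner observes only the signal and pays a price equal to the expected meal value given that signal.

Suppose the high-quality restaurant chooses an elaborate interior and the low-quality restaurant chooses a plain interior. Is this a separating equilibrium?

If types separate, elaborate interior earns payment 58 and plain interior earns 27.
High-quality: elaborate interior gives 58 − 9 = 49; plain interior gives 27 − 1 = 26. No deviation. ✓
Low-quality: plain interior gives 27 − 1 = 26; elaborate interior gives 58 − 52 = 6. No deviation. ✓
Both incentive constraints hold.

Yes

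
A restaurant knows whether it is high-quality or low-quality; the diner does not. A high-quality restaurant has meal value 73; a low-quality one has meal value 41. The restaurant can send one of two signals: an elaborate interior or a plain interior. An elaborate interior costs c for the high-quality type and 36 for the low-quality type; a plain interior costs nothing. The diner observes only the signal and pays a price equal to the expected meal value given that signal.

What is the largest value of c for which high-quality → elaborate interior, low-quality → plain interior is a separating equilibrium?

32

Under separation: elaborate interior → high-quality (pays 73); plain interior → low-quality (pays 41).
Low-quality: 41 − 0 = 41 ≥ 73 − 36 = 37. Holds regardless of c. ✓
High-quality: 73 − c ≥ 41 − 0, so c ≤ 73 − 41 = 32.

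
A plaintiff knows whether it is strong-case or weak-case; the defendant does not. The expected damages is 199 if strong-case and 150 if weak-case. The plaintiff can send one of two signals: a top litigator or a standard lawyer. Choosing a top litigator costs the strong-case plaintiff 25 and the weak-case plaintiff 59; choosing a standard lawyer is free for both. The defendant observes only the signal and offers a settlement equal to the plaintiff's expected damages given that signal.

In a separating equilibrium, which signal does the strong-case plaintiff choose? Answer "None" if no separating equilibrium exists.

top litigator

Try strong-case → top litigator, weak-case → standard lawyer:
  Under separation the defendant infers type exactly: top litigator → strong-case (pays 199), standard lawyer → weak-case (pays 150).
  Strong-case: top litigator gives 199 − 25 = 174; standard lawyer gives 150 − 0 = 150. No deviation. ✓
  Weak-case: standard lawyer gives 150 − 0 = 150; top litigator gives 199 − 59 = 140. No deviation. ✓
Both hold — the strong-case type sends top litigator.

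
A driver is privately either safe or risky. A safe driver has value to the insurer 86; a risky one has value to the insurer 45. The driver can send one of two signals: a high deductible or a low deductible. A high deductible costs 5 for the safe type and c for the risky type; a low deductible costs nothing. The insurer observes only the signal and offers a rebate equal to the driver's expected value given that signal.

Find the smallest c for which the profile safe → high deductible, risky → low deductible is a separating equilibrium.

41

Under separation: high deductible → safe (pays 86); low deductible → risky (pays 45).
Safe: 86 − 5 = 81 ≥ 45 − 0 = 45. Holds regardless of c. ✓
Risky: 45 − 0 ≥ 86 − c, so c ≥ 86 − 45 = 41.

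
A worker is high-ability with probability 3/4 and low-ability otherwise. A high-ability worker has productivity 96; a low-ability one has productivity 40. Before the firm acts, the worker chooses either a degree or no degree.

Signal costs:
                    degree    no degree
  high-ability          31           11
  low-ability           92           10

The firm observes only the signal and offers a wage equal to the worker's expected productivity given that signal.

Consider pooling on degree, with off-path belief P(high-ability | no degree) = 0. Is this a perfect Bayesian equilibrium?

No

On the equilibrium path (degree) the firm holds the prior 3/4 and pays 3/4·96 + 1/4·40 = 82. Off-path (no degree) belief 0 gives 0·96 + 1·40 = 40.
High-ability: degree gives 82 − 31 = 51; no degree gives 40 − 11 = 29. Stays. ✓
Low-ability: degree gives 82 − 92 = -10; no degree gives 40 − 10 = 30. Deviates. ✗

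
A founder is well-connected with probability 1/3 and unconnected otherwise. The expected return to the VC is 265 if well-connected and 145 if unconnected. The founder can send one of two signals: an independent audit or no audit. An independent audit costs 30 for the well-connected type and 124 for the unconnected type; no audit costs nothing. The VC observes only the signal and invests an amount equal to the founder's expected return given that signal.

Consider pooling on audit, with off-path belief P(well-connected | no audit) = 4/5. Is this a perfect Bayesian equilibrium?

At the pooled signal (audit) the VC holds the prior 1/3 and pays 1/3·265 + 2/3·145 = 185. Off-path (no audit) belief 4/5 gives 4/5·265 + 1/5·145 = 241.
Well-connected: audit gives 185 − 30 = 155; no audit gives 241 − 0 = 241. Deviates. ✗
Unconnected: audit gives 185 − 124 = 61; no audit gives 241 − 0 = 241. Deviates. ✗

No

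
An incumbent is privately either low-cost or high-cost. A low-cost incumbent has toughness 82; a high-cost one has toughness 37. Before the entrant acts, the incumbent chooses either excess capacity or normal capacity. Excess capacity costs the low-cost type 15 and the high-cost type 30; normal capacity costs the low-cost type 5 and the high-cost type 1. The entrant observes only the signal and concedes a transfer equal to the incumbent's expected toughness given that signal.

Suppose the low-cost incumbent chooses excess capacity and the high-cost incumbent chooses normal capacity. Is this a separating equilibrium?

No

Under separation the entrant infers type exactly: excess capacity → low-cost (pays 82), normal capacity → high-cost (pays 37).
Low-cost: excess capacity gives 82 − 15 = 67; normal capacity gives 37 − 5 = 32. No deviation. ✓
High-cost: normal capacity gives 37 − 1 = 36; excess capacity gives 82 − 30 = 52. Would deviate. ✗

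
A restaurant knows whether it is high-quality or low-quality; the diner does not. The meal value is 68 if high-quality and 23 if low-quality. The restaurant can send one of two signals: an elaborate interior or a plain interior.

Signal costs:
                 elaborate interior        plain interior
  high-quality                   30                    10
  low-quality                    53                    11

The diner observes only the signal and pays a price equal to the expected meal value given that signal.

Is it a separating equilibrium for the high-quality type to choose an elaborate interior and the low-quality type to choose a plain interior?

If types separate, elaborate interior earns payment 68 and plain interior earns 23.
High-quality: elaborate interior gives 68 − 30 = 38; plain interior gives 23 − 10 = 13. No deviation. ✓
Low-quality: plain interior gives 23 − 11 = 12; elaborate interior gives 68 − 53 = 15. Would deviate. ✗

No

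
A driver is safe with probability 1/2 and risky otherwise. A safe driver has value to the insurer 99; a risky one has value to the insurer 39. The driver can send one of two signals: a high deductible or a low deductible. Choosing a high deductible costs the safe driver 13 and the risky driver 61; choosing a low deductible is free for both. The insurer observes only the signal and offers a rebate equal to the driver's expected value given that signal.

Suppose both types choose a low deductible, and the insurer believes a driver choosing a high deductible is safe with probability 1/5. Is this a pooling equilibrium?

Yes

At the pooled signal (low deductible) the insurer holds the prior 1/2 and pays 1/2·99 + 1/2·39 = 69. Off-path (high deductible) belief 1/5 gives 1/5·99 + 4/5·39 = 51.
Safe: low deductible gives 69 − 0 = 69; high deductible gives 51 − 13 = 38. Stays. ✓
Risky: low deductible gives 69 − 0 = 69; high deductible gives 51 − 61 = -10. Stays. ✓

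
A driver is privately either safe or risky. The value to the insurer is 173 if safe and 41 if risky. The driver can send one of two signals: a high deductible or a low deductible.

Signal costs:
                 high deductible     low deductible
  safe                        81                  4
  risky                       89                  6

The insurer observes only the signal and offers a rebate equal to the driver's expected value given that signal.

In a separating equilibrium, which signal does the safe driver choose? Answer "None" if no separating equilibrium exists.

Try safe → high deductible, risky → low deductible:
  Under separation the insurer infers type exactly: high deductible → safe (pays 173), low deductible → risky (pays 41).
  Safe: high deductible gives 173 − 81 = 92; low deductible gives 41 − 4 = 37. No deviation. ✓
  Risky: low deductible gives 41 − 6 = 35; high deductible gives 173 − 89 = 84. Would deviate. ✗
Try safe → low deductible, risky → high deductible:
  Under separation the insurer infers type exactly: low deductible → safe (pays 173), high deductible → risky (pays 41).
  Safe: low deductible gives 173 − 4 = 169; high deductible gives 41 − 81 = -40. No deviation. ✓
  Risky: high deductible gives 41 − 89 = -48; low deductible gives 173 − 6 = 167. Would deviate. ✗
Neither assignment is incentive-compatible.

None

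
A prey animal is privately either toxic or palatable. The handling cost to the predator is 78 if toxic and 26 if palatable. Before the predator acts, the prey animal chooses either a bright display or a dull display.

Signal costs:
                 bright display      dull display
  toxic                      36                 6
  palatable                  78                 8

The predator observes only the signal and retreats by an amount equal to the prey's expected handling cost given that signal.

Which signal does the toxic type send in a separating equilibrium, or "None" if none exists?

Try toxic → bright display, palatable → dull display:
  If types separate, bright display earns payment 78 and dull display earns 26.
  Toxic: bright display gives 78 − 36 = 42; dull display gives 26 − 6 = 20. No deviation. ✓
  Palatable: dull display gives 26 − 8 = 18; bright display gives 78 − 78 = 0. No deviation. ✓
Both hold — the toxic type sends bright display.

bright display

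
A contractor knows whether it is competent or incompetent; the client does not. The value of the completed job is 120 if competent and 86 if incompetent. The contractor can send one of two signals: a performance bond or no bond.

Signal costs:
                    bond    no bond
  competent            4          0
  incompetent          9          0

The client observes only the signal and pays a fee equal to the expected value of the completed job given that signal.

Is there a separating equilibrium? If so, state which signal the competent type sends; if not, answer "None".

Try competent → bond, incompetent → no bond:
  Under separation the client infers type exactly: bond → competent (pays 120), no bond → incompetent (pays 86).
  Competent: bond gives 120 − 4 = 116; no bond gives 86 − 0 = 86. No deviation. ✓
  Incompetent: no bond gives 86 − 0 = 86; bond gives 120 − 9 = 111. Would deviate. ✗
Try competent → no bond, incompetent → bond:
  Under separation the client infers type exactly: no bond → competent (pays 120), bond → incompetent (pays 86).
  Competent: no bond gives 120 − 0 = 120; bond gives 86 − 4 = 82. No deviation. ✓
  Incompetent: bond gives 86 − 9 = 77; no bond gives 120 − 0 = 120. Would deviate. ✗
Neither assignment is incentive-compatible.

None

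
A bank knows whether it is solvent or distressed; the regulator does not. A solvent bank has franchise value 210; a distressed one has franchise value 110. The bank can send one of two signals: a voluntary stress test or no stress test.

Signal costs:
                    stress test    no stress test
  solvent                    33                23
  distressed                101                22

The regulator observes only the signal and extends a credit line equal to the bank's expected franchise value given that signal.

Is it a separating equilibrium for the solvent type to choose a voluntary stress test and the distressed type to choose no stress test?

No

If types separate, stress test earns payment 210 and no stress test earns 110.
Solvent: stress test gives 210 − 33 = 177; no stress test gives 110 − 23 = 87. No deviation. ✓
Distressed: no stress test gives 110 − 22 = 88; stress test gives 210 − 101 = 109. Would deviate. ✗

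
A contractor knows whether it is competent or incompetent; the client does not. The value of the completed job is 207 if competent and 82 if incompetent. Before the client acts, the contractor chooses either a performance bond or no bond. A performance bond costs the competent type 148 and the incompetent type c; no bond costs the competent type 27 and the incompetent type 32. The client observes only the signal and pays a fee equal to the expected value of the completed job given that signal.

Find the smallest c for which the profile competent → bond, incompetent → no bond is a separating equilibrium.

Under separation: bond → competent (pays 207); no bond → incompetent (pays 82).
Competent: 207 − 148 = 59 ≥ 82 − 27 = 55. Holds regardless of c. ✓
Incompetent: 82 − 32 ≥ 207 − c, so c ≥ 207 − 50 = 157.

157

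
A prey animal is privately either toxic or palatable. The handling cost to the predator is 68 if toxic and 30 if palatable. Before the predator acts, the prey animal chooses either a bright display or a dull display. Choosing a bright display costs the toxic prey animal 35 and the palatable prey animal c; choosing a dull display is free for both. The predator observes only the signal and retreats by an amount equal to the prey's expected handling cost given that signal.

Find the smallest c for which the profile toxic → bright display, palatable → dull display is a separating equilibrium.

38

Under separation: bright display → toxic (pays 68); dull display → palatable (pays 30).
Toxic: 68 − 35 = 33 ≥ 30 − 0 = 30. Holds regardless of c. ✓
Palatable: 30 − 0 ≥ 68 − c, so c ≥ 68 − 30 = 38.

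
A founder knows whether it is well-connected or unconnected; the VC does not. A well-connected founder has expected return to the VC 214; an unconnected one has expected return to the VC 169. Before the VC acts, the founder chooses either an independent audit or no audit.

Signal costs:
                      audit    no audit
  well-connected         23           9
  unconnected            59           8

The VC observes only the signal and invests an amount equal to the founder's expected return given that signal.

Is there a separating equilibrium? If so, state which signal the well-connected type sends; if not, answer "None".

Try well-connected → audit, unconnected → no audit:
  Under separation the VC infers type exactly: audit → well-connected (pays 214), no audit → unconnected (pays 169).
  Well-connected: audit gives 214 − 23 = 191; no audit gives 169 − 9 = 160. No deviation. ✓
  Unconnected: no audit gives 169 − 8 = 161; audit gives 214 − 59 = 155. No deviation. ✓
Both hold — the well-connected type sends audit.

audit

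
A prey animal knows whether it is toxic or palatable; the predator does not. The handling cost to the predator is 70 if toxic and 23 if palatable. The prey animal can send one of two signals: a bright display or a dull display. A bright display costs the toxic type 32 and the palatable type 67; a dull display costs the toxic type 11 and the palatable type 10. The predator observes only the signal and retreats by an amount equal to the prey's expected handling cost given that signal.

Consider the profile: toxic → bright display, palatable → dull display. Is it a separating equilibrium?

Yes

If types separate, bright display earns payment 70 and dull display earns 23.
Toxic: bright display gives 70 − 32 = 38; dull display gives 23 − 11 = 12. No deviation. ✓
Palatable: dull display gives 23 − 10 = 13; bright display gives 70 − 67 = 3. No deviation. ✓
Neither type gains from mimicking the other.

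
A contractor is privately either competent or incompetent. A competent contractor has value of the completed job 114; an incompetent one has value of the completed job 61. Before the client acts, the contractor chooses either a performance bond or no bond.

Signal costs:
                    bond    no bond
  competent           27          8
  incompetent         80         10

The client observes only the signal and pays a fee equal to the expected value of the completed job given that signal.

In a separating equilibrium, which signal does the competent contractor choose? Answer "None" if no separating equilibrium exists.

Try competent → bond, incompetent → no bond:
  If types separate, bond earns payment 114 and no bond earns 61.
  Competent: bond gives 114 − 27 = 87; no bond gives 61 − 8 = 53. No deviation. ✓
  Incompetent: no bond gives 61 − 10 = 51; bond gives 114 − 80 = 34. No deviation. ✓
Both hold — the competent type sends bond.

bond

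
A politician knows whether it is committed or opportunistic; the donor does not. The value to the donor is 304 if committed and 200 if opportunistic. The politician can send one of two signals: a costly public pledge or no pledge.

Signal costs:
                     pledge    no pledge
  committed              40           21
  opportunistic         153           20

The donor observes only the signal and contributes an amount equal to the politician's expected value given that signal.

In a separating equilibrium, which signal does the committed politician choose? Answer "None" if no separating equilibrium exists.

Try committed → pledge, opportunistic → no pledge:
  If types separate, pledge earns payment 304 and no pledge earns 200.
  Committed: pledge gives 304 − 40 = 264; no pledge gives 200 − 21 = 179. No deviation. ✓
  Opportunistic: no pledge gives 200 − 20 = 180; pledge gives 304 − 153 = 151. No deviation. ✓
Both hold — the committed type sends pledge.

pledge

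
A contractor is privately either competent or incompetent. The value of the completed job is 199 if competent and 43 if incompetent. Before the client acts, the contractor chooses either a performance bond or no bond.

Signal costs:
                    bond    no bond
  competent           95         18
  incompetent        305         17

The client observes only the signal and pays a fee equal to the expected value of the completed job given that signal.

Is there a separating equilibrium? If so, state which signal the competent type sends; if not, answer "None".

Try competent → bond, incompetent → no bond:
  If types separate, bond earns payment 199 and no bond earns 43.
  Competent: bond gives 199 − 95 = 104; no bond gives 43 − 18 = 25. No deviation. ✓
  Incompetent: no bond gives 43 − 17 = 26; bond gives 199 − 305 = -106. No deviation. ✓
Both hold — the competent type sends bond.

bond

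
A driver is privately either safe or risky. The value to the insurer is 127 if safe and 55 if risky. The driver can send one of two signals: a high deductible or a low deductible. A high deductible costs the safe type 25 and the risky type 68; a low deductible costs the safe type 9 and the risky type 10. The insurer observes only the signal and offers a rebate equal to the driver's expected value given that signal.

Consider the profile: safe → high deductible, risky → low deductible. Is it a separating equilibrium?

Under separation the insurer infers type exactly: high deductible → safe (pays 127), low deductible → risky (pays 55).
Safe: high deductible gives 127 − 25 = 102; low deductible gives 55 − 9 = 46. No deviation. ✓
Risky: low deductible gives 55 − 10 = 45; high deductible gives 127 − 68 = 59. Would deviate. ✗

No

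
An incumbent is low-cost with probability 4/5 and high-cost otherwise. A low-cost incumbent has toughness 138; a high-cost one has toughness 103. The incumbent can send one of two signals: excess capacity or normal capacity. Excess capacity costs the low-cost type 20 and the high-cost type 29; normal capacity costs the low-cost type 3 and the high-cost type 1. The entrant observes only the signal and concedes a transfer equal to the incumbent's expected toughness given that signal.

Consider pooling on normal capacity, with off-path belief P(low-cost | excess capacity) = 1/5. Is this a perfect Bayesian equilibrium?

On the equilibrium path (normal capacity) the entrant holds the prior 4/5 and pays 4/5·138 + 1/5·103 = 131. Off-path (excess capacity) belief 1/5 gives 1/5·138 + 4/5·103 = 110.
Low-cost: normal capacity gives 131 − 3 = 128; excess capacity gives 110 − 20 = 90. Stays. ✓
High-cost: normal capacity gives 131 − 1 = 130; excess capacity gives 110 − 29 = 81. Stays. ✓
Beliefs are Bayes-consistent on-path and both types best-respond.

Yes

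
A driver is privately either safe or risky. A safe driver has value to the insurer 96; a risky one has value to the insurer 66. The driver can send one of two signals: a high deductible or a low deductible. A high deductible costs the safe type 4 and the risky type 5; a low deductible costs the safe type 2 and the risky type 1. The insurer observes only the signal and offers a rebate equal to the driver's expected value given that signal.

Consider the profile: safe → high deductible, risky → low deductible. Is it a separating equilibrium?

Under separation the insurer infers type exactly: high deductible → safe (pays 96), low deductible → risky (pays 66).
Safe: high deductible gives 96 − 4 = 92; low deductible gives 66 − 2 = 64. No deviation. ✓
Risky: low deductible gives 66 − 1 = 65; high deductible gives 96 − 5 = 91. Would deviate. ✗

No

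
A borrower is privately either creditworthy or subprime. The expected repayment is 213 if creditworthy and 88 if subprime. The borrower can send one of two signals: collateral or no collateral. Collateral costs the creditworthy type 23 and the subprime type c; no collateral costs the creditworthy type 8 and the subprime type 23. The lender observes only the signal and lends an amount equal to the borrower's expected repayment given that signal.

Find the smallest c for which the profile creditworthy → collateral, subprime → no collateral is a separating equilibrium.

148

Under separation: collateral → creditworthy (pays 213); no collateral → subprime (pays 88).
Creditworthy: 213 − 23 = 190 ≥ 88 − 8 = 80. Holds regardless of c. ✓
Subprime: 88 − 23 ≥ 213 − c, so c ≥ 213 − 65 = 148.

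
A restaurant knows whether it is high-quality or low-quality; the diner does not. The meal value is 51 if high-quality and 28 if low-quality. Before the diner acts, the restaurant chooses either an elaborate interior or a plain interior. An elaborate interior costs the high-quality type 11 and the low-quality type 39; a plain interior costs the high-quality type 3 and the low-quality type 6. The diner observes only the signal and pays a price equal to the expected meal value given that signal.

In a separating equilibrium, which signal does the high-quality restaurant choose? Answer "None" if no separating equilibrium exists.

Try high-quality → elaborate interior, low-quality → plain interior:
  If types separate, elaborate interior earns payment 51 and plain interior earns 28.
  High-quality: elaborate interior gives 51 − 11 = 40; plain interior gives 28 − 3 = 25. No deviation. ✓
  Low-quality: plain interior gives 28 − 6 = 22; elaborate interior gives 51 − 39 = 12. No deviation. ✓
Both hold — the high-quality type sends elaborate interior.

elaborate interior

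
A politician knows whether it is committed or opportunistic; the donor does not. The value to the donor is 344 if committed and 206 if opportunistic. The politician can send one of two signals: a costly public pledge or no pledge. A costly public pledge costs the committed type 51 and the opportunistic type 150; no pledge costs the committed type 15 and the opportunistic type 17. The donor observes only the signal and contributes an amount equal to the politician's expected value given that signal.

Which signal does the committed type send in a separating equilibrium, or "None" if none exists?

Try committed → pledge, opportunistic → no pledge:
  If types separate, pledge earns payment 344 and no pledge earns 206.
  Committed: pledge gives 344 − 51 = 293; no pledge gives 206 − 15 = 191. No deviation. ✓
  Opportunistic: no pledge gives 206 − 17 = 189; pledge gives 344 − 150 = 194. Would deviate. ✗
Try committed → no pledge, opportunistic → pledge:
  If types separate, no pledge earns payment 344 and pledge earns 206.
  Committed: no pledge gives 344 − 15 = 329; pledge gives 206 − 51 = 155. No deviation. ✓
  Opportunistic: pledge gives 206 − 150 = 56; no pledge gives 344 − 17 = 327. Would deviate. ✗
Neither assignment is incentive-compatible.

None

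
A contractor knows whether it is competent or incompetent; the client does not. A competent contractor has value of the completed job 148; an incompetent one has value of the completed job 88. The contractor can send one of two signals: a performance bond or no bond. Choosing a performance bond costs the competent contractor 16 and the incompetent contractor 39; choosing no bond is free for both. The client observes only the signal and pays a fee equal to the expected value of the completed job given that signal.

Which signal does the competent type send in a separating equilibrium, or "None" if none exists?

None

Try competent → bond, incompetent → no bond:
  Under separation the client infers type exactly: bond → competent (pays 148), no bond → incompetent (pays 88).
  Competent: bond gives 148 − 16 = 132; no bond gives 88 − 0 = 88. No deviation. ✓
  Incompetent: no bond gives 88 − 0 = 88; bond gives 148 − 39 = 109. Would deviate. ✗
Try competent → no bond, incompetent → bond:
  Under separation the client infers type exactly: no bond → competent (pays 148), bond → incompetent (pays 88).
  Competent: no bond gives 148 − 0 = 148; bond gives 88 − 16 = 72. No deviation. ✓
  Incompetent: bond gives 88 − 39 = 49; no bond gives 148 − 0 = 148. Would deviate. ✗
Neither assignment is incentive-compatible.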